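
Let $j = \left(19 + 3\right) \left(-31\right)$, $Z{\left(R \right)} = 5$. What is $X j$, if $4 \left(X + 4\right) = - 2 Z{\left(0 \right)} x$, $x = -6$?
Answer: $-7502$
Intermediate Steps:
$X = 11$ ($X = -4 + \frac{\left(-2\right) 5 \left(-6\right)}{4} = -4 + \frac{\left(-10\right) \left(-6\right)}{4} = -4 + \frac{1}{4} \cdot 60 = -4 + 15 = 11$)
$j = -682$ ($j = 22 \left(-31\right) = -682$)
$X j = 11 \left(-682\right) = -7502$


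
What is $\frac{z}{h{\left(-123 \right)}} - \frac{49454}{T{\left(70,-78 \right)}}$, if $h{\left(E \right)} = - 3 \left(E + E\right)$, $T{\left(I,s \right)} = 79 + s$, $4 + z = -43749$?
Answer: $- \frac{36540805}{738} \approx -49513.0$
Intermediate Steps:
$z = -43753$ ($z = -4 - 43749 = -43753$)
$h{\left(E \right)} = - 6 E$ ($h{\left(E \right)} = - 3 \cdot 2 E = - 6 E$)
$\frac{z}{h{\left(-123 \right)}} - \frac{49454}{T{\left(70,-78 \right)}} = - \frac{43753}{\left(-6\right) \left(-123\right)} - \frac{49454}{79 - 78} = - \frac{43753}{738} - \frac{49454}{1} = \left(-43753\right) \frac{1}{738} - 49454 = - \frac{43753}{738} - 49454 = - \frac{36540805}{738}$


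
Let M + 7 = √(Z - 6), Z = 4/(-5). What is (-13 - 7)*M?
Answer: 140 - 4*I*√170 ≈ 140.0 - 52.154*I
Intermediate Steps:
Z = -⅘ (Z = 4*(-⅕) = -⅘ ≈ -0.80000)
M = -7 + I*√170/5 (M = -7 + √(-⅘ - 6) = -7 + √(-34/5) = -7 + I*√170/5 ≈ -7.0 + 2.6077*I)
(-13 - 7)*M = (-13 - 7)*(-7 + I*√170/5) = -20*(-7 + I*√170/5) = 140 - 4*I*√170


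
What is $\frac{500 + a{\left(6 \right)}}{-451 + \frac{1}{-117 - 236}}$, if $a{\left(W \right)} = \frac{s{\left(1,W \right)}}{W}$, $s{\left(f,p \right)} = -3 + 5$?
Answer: $- \frac{529853}{477612} \approx -1.1094$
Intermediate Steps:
$s{\left(f,p \right)} = 2$
$a{\left(W \right)} = \frac{2}{W}$
$\frac{500 + a{\left(6 \right)}}{-451 + \frac{1}{-117 - 236}} = \frac{500 + \frac{2}{6}}{-451 + \frac{1}{-117 - 236}} = \frac{500 + 2 \cdot \frac{1}{6}}{-451 + \frac{1}{-117 - 236}} = \frac{500 + \frac{1}{3}}{-451 + \frac{1}{-353}} = \frac{1501}{3 \left(-451 - \frac{1}{353}\right)} = \frac{1501}{3 \left(- \frac{159204}{353}\right)} = \frac{1501}{3} \left(- \frac{353}{159204}\right) = - \frac{529853}{477612}$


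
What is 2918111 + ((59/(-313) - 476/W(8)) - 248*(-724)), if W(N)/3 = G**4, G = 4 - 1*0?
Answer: 186157107073/60096 ≈ 3.0977e+6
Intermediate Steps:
G = 4 (G = 4 + 0 = 4)
W(N) = 768 (W(N) = 3*4**4 = 3*256 = 768)
2918111 + ((59/(-313) - 476/W(8)) - 248*(-724)) = 2918111 + ((59/(-313) - 476/768) - 248*(-724)) = 2918111 + ((59*(-1/313) - 476*1/768) + 179552) = 2918111 + ((-59/313 - 119/192) + 179552) = 2918111 + (-48575/60096 + 179552) = 2918111 + 10790308417/60096 = 186157107073/60096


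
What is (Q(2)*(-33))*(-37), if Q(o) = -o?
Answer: -2442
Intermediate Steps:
(Q(2)*(-33))*(-37) = (-1*2*(-33))*(-37) = -2*(-33)*(-37) = 66*(-37) = -2442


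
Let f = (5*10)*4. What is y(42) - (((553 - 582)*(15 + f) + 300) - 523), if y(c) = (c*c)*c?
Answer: 80546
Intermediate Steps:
f = 200 (f = 50*4 = 200)
y(c) = c**3 (y(c) = c**2*c = c**3)
y(42) - (((553 - 582)*(15 + f) + 300) - 523) = 42**3 - (((553 - 582)*(15 + 200) + 300) - 523) = 74088 - ((-29*215 + 300) - 523) = 74088 - ((-6235 + 300) - 523) = 74088 - (-5935 - 523) = 74088 - 1*(-6458) = 74088 + 6458 = 80546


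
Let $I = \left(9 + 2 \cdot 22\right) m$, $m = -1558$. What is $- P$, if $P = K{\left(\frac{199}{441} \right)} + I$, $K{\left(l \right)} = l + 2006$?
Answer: $\frac{35530289}{441} \approx 80568.0$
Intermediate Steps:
$K{\left(l \right)} = 2006 + l$
$I = -82574$ ($I = \left(9 + 2 \cdot 22\right) \left(-1558\right) = \left(9 + 44\right) \left(-1558\right) = 53 \left(-1558\right) = -82574$)
$P = - \frac{35530289}{441}$ ($P = \left(2006 + \frac{199}{441}\right) - 82574 = \frac{884845}{441} - 82574 = - \frac{35530289}{441} \approx -80568.0$)
$- P = \left(-1\right) \left(- \frac{35530289}{441}\right) = \frac{35530289}{441}$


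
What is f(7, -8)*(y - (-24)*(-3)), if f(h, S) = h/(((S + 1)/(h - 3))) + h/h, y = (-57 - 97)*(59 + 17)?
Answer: 35328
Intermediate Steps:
y = -11704 (y = -154*76 = -11704)
f(h, S) = 1 + h*(-3 + h)/(1 + S) (f(h, S) = h/(((1 + S)/(-3 + h))) + 1 = h*((-3 + h)/(1 + S)) + 1 = h*(-3 + h)/(1 + S) + 1 = 1 + h*(-3 + h)/(1 + S))
f(7, -8)*(y - (-24)*(-3)) = ((1 - 8 + 7² - 3*7)/(1 - 8))*(-11704 - (-24)*(-3)) = ((1 - 8 + 49 - 21)/(-7))*(-11704 - 1*72) = (-⅐*21)*(-11704 - 72) = -3*(-11776) = 35328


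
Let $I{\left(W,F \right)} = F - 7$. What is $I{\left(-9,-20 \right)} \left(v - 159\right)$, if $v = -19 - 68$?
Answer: $6642$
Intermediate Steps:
$v = -87$
$I{\left(W,F \right)} = -7 + F$
$I{\left(-9,-20 \right)} \left(v - 159\right) = \left(-7 - 20\right) \left(-87 - 159\right) = \left(-27\right) \left(-246\right) = 6642$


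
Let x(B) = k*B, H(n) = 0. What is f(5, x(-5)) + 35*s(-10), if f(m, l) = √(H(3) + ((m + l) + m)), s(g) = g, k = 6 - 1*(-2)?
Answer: -350 + I*√30 ≈ -350.0 + 5.4772*I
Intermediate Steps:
k = 8 (k = 6 + 2 = 8)
x(B) = 8*B
f(m, l) = √(l + 2*m) (f(m, l) = √(0 + ((m + l) + m)) = √(0 + ((l + m) + m)) = √(0 + (l + 2*m)) = √(l + 2*m))
f(5, x(-5)) + 35*s(-10) = √(8*(-5) + 2*5) + 35*(-10) = √(-40 + 10) - 350 = √(-30) - 350 = I*√30 - 350 = -350 + I*√30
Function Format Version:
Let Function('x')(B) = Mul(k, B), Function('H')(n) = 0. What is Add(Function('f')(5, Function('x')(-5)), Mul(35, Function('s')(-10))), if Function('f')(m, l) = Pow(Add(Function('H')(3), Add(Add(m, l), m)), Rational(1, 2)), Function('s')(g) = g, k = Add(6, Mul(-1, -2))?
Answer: Add(-350, Mul(I, Pow(30, Rational(1, 2)))) ≈ Add(-350.00, Mul(5.4772, I))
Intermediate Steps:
k = 8 (k = Add(6, 2) = 8)
Function('x')(B) = Mul(8, B)
Function('f')(m, l) = Pow(Add(l, Mul(2, m)), Rational(1, 2)) (Function('f')(m, l) = Pow(Add(0, Add(Add(m, l), m)), Rational(1, 2)) = Pow(Add(0, Add(Add(l, m), m)), Rational(1, 2)) = Pow(Add(0, Add(l, Mul(2, m))), Rational(1, 2)) = Pow(Add(l, Mul(2, m)), Rational(1, 2)))
Add(Function('f')(5, Function('x')(-5)), Mul(35, Function('s')(-10))) = Add(Pow(Add(Mul(8, -5), Mul(2, 5)), Rational(1, 2)), Mul(35, -10)) = Add(Pow(Add(-40, 10), Rational(1, 2)), -350) = Add(Pow(-30, Rational(1, 2)), -350) = Add(Mul(I, Pow(30, Rational(1, 2))), -350) = Add(-350, Mul(I, Pow(30, Rational(1, 2))))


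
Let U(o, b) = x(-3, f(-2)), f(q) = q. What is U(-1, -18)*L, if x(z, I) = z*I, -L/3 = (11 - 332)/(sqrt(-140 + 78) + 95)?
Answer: 182970/3029 - 1926*I*sqrt(62)/3029 ≈ 60.406 - 5.0067*I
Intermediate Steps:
L = 963/(95 + I*sqrt(62)) (L = -3*(11 - 332)/(sqrt(-140 + 78) + 95) = -(-963)/(sqrt(-62) + 95) = -(-963)/(I*sqrt(62) + 95) = -(-963)/(95 + I*sqrt(62)) = 963/(95 + I*sqrt(62)) ≈ 10.068 - 0.83445*I)
x(z, I) = I*z
U(o, b) = 6 (U(o, b) = -2*(-3) = 6)
U(-1, -18)*L = 6*(30495/3029 - 321*I*sqrt(62)/3029) = 182970/3029 - 1926*I*sqrt(62)/3029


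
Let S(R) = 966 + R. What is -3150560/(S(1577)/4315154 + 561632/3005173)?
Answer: -40855782477875619520/2431170726267 ≈ -1.6805e+7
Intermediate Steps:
-3150560/(S(1577)/4315154 + 561632/3005173) = -3150560/((966 + 1577)/4315154 + 561632/3005173) = -3150560/(2543*(1/4315154) + 561632*(1/3005173)) = -3150560/(2543/4315154 + 561632/3005173) = -3150560/2431170726267/12967784291642 = -3150560*12967784291642/2431170726267 = -40855782477875619520/2431170726267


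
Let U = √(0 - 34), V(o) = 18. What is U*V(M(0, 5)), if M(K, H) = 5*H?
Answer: 18*I*√34 ≈ 104.96*I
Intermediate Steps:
U = I*√34 (U = √(-34) = I*√34 ≈ 5.8309*I)
U*V(M(0, 5)) = (I*√34)*18 = 18*I*√34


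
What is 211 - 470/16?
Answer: 1453/8 ≈ 181.63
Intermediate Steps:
211 - 470/16 = 211 - 1*235/8 = 211 - 235/8 = 1453/8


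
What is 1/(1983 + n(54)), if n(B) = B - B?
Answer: 1/1983 ≈ 0.00050429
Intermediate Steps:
n(B) = 0
1/(1983 + n(54)) = 1/(1983 + 0) = 1/1983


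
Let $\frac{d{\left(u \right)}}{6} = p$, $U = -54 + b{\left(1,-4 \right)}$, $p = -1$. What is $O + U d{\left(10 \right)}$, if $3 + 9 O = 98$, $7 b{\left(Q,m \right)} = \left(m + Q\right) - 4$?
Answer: $\frac{3065}{9} \approx 340.56$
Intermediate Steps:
$b{\left(Q,m \right)} = - \frac{4}{7} + \frac{Q}{7} + \frac{m}{7}$ ($b{\left(Q,m \right)} = \frac{\left(m + Q\right) - 4}{7} = \frac{\left(Q + m\right) - 4}{7} = \frac{-4 + Q + m}{7} = - \frac{4}{7} + \frac{Q}{7} + \frac{m}{7}$)
$O = \frac{95}{9}$ ($O = - \frac{1}{3} + \frac{1}{9} \cdot 98 = - \frac{1}{3} + \frac{98}{9} = \frac{95}{9} \approx 10.556$)
$U = -55$ ($U = -54 + \left(- \frac{4}{7} + \frac{1}{7} \cdot 1 + \frac{1}{7} \left(-4\right)\right) = -54 - 1 = -55$)
$d{\left(u \right)} = -6$ ($d{\left(u \right)} = 6 \left(-1\right) = -6$)
$O + U d{\left(10 \right)} = \frac{95}{9} - -330 = \frac{95}{9} + 330 = \frac{3065}{9}$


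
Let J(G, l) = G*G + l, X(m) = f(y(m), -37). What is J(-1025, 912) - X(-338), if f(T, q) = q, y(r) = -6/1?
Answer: 1051574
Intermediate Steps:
y(r) = -6 (y(r) = -6*1 = -6)
X(m) = -37
J(G, l) = l + G² (J(G, l) = G² + l = l + G²)
J(-1025, 912) - X(-338) = (912 + (-1025)²) - 1*(-37) = (912 + 1050625) + 37 = 1051537 + 37 = 1051574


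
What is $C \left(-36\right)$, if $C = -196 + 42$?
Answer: $5544$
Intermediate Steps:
$C = -154$
$C \left(-36\right) = \left(-154\right) \left(-36\right) = 5544$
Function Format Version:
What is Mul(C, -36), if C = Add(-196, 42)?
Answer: 5544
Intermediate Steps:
C = -154
Mul(C, -36) = Mul(-154, -36) = 5544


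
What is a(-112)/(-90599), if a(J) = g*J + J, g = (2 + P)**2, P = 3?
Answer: 2912/90599 ≈ 0.032142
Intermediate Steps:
g = 25 (g = (2 + 3)**2 = 5**2 = 25)
a(J) = 26*J (a(J) = 25*J + J = 26*J)
a(-112)/(-90599) = (26*(-112))/(-90599) = -2912*(-1/90599) = 2912/90599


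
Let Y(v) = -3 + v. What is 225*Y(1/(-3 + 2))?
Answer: -900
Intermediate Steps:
225*Y(1/(-3 + 2)) = 225*(-3 + 1/(-3 + 2)) = 225*(-3 + 1/(-1)) = 225*(-3 - 1) = 225*(-4) = -900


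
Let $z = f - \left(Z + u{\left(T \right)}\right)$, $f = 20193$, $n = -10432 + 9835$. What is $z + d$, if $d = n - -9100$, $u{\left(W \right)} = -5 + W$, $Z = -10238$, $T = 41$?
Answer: $38898$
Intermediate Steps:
$n = -597$
$d = 8503$ ($d = -597 - -9100 = -597 + 9100 = 8503$)
$z = 30395$ ($z = 20193 - \left(-10238 + \left(-5 + 41\right)\right) = 20193 - \left(-10238 + 36\right) = 20193 - -10202 = 20193 + 10202 = 30395$)
$z + d = 30395 + 8503 = 38898$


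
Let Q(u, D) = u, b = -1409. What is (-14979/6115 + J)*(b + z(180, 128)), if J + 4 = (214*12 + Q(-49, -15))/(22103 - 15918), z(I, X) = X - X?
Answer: 64398776154/7564255 ≈ 8513.6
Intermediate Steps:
z(I, X) = 0
J = -22221/6185 (J = -4 + (214*12 - 49)/(22103 - 15918) = -4 + (2568 - 49)/6185 = -4 + 2519*(1/6185) = -4 + 2519/6185 = -22221/6185 ≈ -3.5927)
(-14979/6115 + J)*(b + z(180, 128)) = (-14979/6115 - 22221/6185)*(-1409 + 0) = (-14979*1/6115 - 22221/6185)*(-1409) = (-14979/6115 - 22221/6185)*(-1409) = -45705306/7564255*(-1409) = 64398776154/7564255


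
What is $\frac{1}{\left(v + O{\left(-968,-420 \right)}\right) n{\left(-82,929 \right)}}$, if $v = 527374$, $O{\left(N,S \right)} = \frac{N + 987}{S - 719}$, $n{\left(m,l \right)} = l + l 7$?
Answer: $\frac{1139}{4464246082744} \approx 2.5514 \cdot 10^{-10}$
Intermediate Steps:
$n{\left(m,l \right)} = 8 l$ ($n{\left(m,l \right)} = l + 7 l = 8 l$)
$O{\left(N,S \right)} = \frac{987 + N}{-719 + S}$
$\frac{1}{\left(v + O{\left(-968,-420 \right)}\right) n{\left(-82,929 \right)}} = \frac{1}{\left(527374 + \frac{987 - 968}{-719 - 420}\right) 8 \cdot 929} = \frac{1}{\left(527374 + \frac{1}{-1139} \cdot 19\right) 7432} = \frac{1}{527374 - \frac{19}{1139}} \cdot \frac{1}{7432} = \frac{1}{\frac{600678967}{1139}} \cdot \frac{1}{7432} = \frac{1139}{600678967} \cdot \frac{1}{7432} = \frac{1139}{4464246082744}$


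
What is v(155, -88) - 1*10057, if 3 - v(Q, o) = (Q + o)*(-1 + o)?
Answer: -4091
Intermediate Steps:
v(Q, o) = 3 - (-1 + o)*(Q + o) (v(Q, o) = 3 - (Q + o)*(-1 + o) = 3 - (-1 + o)*(Q + o))
v(155, -88) - 1*10057 = (3 + 155 - 88 - 1*(-88)² - 1*155*(-88)) - 1*10057 = (3 + 155 - 88 - 1*7744 + 13640) - 10057 = (3 + 155 - 88 - 7744 + 13640) - 10057 = 5966 - 10057 = -4091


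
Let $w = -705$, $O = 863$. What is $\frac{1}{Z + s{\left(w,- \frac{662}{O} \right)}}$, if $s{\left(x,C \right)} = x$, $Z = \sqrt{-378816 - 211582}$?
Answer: $- \frac{705}{1087423} - \frac{i \sqrt{590398}}{1087423} \approx -0.00064832 - 0.0007066 i$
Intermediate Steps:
$Z = i \sqrt{590398}$ ($Z = \sqrt{-590398} = i \sqrt{590398} \approx 768.37 i$)
$\frac{1}{Z + s{\left(w,- \frac{662}{O} \right)}} = \frac{1}{i \sqrt{590398} - 705} = \frac{1}{-705 + i \sqrt{590398}}$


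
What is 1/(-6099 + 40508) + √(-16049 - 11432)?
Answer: 1/34409 + I*√27481 ≈ 2.9062e-5 + 165.77*I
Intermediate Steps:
1/(-6099 + 40508) + √(-16049 - 11432) = 1/34409 + √(-27481) = 1/34409 + I*√27481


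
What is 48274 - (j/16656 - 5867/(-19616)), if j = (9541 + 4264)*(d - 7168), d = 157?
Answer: 368140671609/6806752 ≈ 54085.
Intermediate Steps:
j = -96786855 (j = (9541 + 4264)*(157 - 7168) = 13805*(-7011) = -96786855)
48274 - (j/16656 - 5867/(-19616)) = 48274 - (-96786855/16656 - 5867/(-19616)) = 48274 - (-96786855*1/16656 - 5867*(-1/19616)) = 48274 - (-32262285/5552 + 5867/19616) = 48274 - 1*(-39551525561/6806752) = 48274 + 39551525561/6806752 = 368140671609/6806752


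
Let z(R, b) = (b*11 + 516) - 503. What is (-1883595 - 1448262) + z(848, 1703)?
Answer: -3313111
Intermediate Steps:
z(R, b) = 13 + 11*b (z(R, b) = (11*b + 516) - 503 = (516 + 11*b) - 503 = 13 + 11*b)
(-1883595 - 1448262) + z(848, 1703) = (-1883595 - 1448262) + (13 + 11*1703) = -3331857 + (13 + 18733) = -3331857 + 18746 = -3313111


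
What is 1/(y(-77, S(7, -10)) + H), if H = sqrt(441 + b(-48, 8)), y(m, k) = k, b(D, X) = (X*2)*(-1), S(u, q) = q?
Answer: 2/65 + sqrt(17)/65 ≈ 0.094202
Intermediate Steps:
b(D, X) = -2*X (b(D, X) = (2*X)*(-1) = -2*X)
H = 5*sqrt(17) (H = sqrt(441 - 2*8) = sqrt(441 - 16) = sqrt(425) = 5*sqrt(17) ≈ 20.616)
1/(y(-77, S(7, -10)) + H) = 1/(-10 + 5*sqrt(17))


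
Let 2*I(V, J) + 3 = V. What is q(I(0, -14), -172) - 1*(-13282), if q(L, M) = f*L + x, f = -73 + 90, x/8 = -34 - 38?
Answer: 25361/2 ≈ 12681.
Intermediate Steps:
I(V, J) = -3/2 + V/2
x = -576 (x = 8*(-34 - 38) = 8*(-72) = -576)
f = 17
q(L, M) = -576 + 17*L (q(L, M) = 17*L - 576 = -576 + 17*L)
q(I(0, -14), -172) - 1*(-13282) = (-576 + 17*(-3/2 + (1/2)*0)) - 1*(-13282) = (-576 + 17*(-3/2 + 0)) + 13282 = (-576 + 17*(-3/2)) + 13282 = (-576 - 51/2) + 13282 = -1203/2 + 13282 = 25361/2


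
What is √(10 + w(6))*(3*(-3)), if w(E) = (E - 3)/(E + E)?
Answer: -9*√41/2 ≈ -28.814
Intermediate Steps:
w(E) = (-3 + E)/(2*E) (w(E) = (-3 + E)/((2*E)) = (-3 + E)*(1/(2*E)) = (-3 + E)/(2*E))
√(10 + w(6))*(3*(-3)) = √(10 + (½)*(-3 + 6)/6)*(3*(-3)) = √(10 + (½)*(⅙)*3)*(-9) = √(10 + ¼)*(-9) = √(41/4)*(-9) = (√41/2)*(-9) = -9*√41/2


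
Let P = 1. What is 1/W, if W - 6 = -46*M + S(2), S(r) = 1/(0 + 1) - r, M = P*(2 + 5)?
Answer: -1/317 ≈ -0.0031546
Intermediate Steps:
M = 7 (M = 1*(2 + 5) = 1*7 = 7)
S(r) = 1 - r (S(r) = 1/1 - r = 1 - r)
W = -317 (W = 6 + (-46*7 + (1 - 1*2)) = 6 + (-322 + (1 - 2)) = 6 + (-322 - 1) = 6 - 323 = -317)
1/W = 1/(-317) = -1/317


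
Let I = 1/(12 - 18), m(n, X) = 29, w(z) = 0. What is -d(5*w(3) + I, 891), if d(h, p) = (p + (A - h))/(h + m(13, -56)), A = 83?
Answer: -5845/173 ≈ -33.786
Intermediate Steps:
I = -⅙ (I = 1/(-6) = -⅙ ≈ -0.16667)
d(h, p) = (83 + p - h)/(29 + h) (d(h, p) = (p + (83 - h))/(h + 29) = (83 + p - h)/(29 + h))
-d(5*w(3) + I, 891) = -(83 + 891 - (5*0 - ⅙))/(29 + (5*0 - ⅙)) = -(83 + 891 - (0 - ⅙))/(29 + (0 - ⅙)) = -(83 + 891 - 1*(-⅙))/(29 - ⅙) = -(83 + 891 + ⅙)/173/6 = -6*5845/(173*6) = -1*5845/173 = -5845/173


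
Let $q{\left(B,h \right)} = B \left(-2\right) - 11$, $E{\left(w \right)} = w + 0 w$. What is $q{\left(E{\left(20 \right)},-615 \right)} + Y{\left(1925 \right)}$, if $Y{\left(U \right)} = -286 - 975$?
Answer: $-1312$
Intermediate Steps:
$E{\left(w \right)} = w$ ($E{\left(w \right)} = w + 0 = w$)
$Y{\left(U \right)} = -1261$
$q{\left(B,h \right)} = -11 - 2 B$ ($q{\left(B,h \right)} = - 2 B - 11 = -11 - 2 B$)
$q{\left(E{\left(20 \right)},-615 \right)} + Y{\left(1925 \right)} = \left(-11 - 40\right) - 1261 = -51 - 1261 = -1312$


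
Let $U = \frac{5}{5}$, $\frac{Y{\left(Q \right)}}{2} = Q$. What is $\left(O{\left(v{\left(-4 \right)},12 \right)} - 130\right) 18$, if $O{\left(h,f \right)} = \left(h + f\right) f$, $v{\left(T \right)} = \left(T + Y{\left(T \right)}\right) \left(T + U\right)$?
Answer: $8028$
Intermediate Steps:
$Y{\left(Q \right)} = 2 Q$
$U = 1$ ($U = 5 \cdot \frac{1}{5} = 1$)
$v{\left(T \right)} = 3 T \left(1 + T\right)$ ($v{\left(T \right)} = \left(T + 2 T\right) \left(T + 1\right) = 3 T \left(1 + T\right)$)
$O{\left(h,f \right)} = f \left(f + h\right)$ ($O{\left(h,f \right)} = \left(f + h\right) f = f \left(f + h\right)$)
$\left(O{\left(v{\left(-4 \right)},12 \right)} - 130\right) 18 = \left(12 \left(12 + 3 \left(-4\right) \left(1 - 4\right)\right) - 130\right) 18 = \left(12 \left(12 + 3 \left(-4\right) \left(-3\right)\right) - 130\right) 18 = \left(12 \left(12 + 36\right) - 130\right) 18 = \left(12 \cdot 48 - 130\right) 18 = \left(576 - 130\right) 18 = 446 \cdot 18 = 8028$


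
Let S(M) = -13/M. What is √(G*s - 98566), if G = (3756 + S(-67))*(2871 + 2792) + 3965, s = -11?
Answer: 2*I*√262748774031/67 ≈ 15301.0*I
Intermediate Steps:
G = 1425444550/67 (G = (3756 - 13/(-67))*(2871 + 2792) + 3965 = (3756 - 13*(-1/67))*5663 + 3965 = (3756 + 13/67)*5663 + 3965 = (251665/67)*5663 + 3965 = 1425178895/67 + 3965 = 1425444550/67 ≈ 2.1275e+7)
√(G*s - 98566) = √((1425444550/67)*(-11) - 98566) = √(-15679890050/67 - 98566) = √(-15686493972/67) = 2*I*√262748774031/67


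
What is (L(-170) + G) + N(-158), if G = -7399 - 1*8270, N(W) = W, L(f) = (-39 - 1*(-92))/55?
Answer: -870432/55 ≈ -15826.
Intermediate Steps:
L(f) = 53/55 (L(f) = (-39 + 92)*(1/55) = 53*(1/55) = 53/55)
G = -15669 (G = -7399 - 8270 = -15669)
(L(-170) + G) + N(-158) = (53/55 - 15669) - 158 = -861742/55 - 158 = -870432/55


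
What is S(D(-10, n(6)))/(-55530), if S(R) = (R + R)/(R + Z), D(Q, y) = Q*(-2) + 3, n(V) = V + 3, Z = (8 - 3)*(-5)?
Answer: 23/55530 ≈ 0.00041419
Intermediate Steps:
Z = -25 (Z = 5*(-5) = -25)
n(V) = 3 + V
D(Q, y) = 3 - 2*Q (D(Q, y) = -2*Q + 3 = 3 - 2*Q)
S(R) = 2*R/(-25 + R) (S(R) = (R + R)/(R - 25) = (2*R)/(-25 + R) = 2*R/(-25 + R))
S(D(-10, n(6)))/(-55530) = (2*(3 - 2*(-10))/(-25 + (3 - 2*(-10))))/(-55530) = (2*(3 + 20)/(-25 + (3 + 20)))*(-1/55530) = (2*23/(-25 + 23))*(-1/55530) = (2*23/(-2))*(-1/55530) = (2*23*(-½))*(-1/55530) = -23*(-1/55530) = 23/55530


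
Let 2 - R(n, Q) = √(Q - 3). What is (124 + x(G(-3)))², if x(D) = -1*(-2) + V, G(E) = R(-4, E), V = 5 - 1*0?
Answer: 17161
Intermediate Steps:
V = 5 (V = 5 + 0 = 5)
R(n, Q) = 2 - √(-3 + Q) (R(n, Q) = 2 - √(Q - 3) = 2 - √(-3 + Q))
G(E) = 2 - √(-3 + E)
x(D) = 7 (x(D) = -1*(-2) + 5 = 2 + 5 = 7)
(124 + x(G(-3)))² = (124 + 7)² = 131² = 17161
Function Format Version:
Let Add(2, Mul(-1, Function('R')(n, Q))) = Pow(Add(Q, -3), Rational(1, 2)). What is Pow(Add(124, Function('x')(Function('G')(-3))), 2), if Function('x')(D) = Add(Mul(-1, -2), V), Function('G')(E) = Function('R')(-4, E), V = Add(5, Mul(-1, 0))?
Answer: 17161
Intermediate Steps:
V = 5 (V = Add(5, 0) = 5)
Function('R')(n, Q) = Add(2, Mul(-1, Pow(Add(-3, Q), Rational(1, 2)))) (Function('R')(n, Q) = Add(2, Mul(-1, Pow(Add(Q, -3), Rational(1, 2)))) = Add(2, Mul(-1, Pow(Add(-3, Q), Rational(1, 2)))))
Function('G')(E) = Add(2, Mul(-1, Pow(Add(-3, E), Rational(1, 2))))
Function('x')(D) = 7 (Function('x')(D) = Add(Mul(-1, -2), 5) = Add(2, 5) = 7)
Pow(Add(124, Function('x')(Function('G')(-3))), 2) = Pow(Add(124, 7), 2) = Pow(131, 2) = 17161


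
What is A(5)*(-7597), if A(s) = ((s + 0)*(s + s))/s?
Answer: -75970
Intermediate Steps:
A(s) = 2*s (A(s) = (s*(2*s))/s = (2*s**2)/s = 2*s)
A(5)*(-7597) = (2*5)*(-7597) = 10*(-7597) = -75970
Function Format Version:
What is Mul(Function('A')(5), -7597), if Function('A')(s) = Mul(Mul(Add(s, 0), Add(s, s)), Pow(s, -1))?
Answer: -75970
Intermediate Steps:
Function('A')(s) = Mul(2, s) (Function('A')(s) = Mul(Mul(s, Mul(2, s)), Pow(s, -1)) = Mul(Mul(2, Pow(s, 2)), Pow(s, -1)) = Mul(2, s))
Mul(Function('A')(5), -7597) = Mul(Mul(2, 5), -7597) = Mul(10, -7597) = -75970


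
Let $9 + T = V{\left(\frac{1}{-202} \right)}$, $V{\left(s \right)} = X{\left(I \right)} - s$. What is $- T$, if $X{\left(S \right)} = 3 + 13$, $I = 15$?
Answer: $- \frac{1415}{202} \approx -7.005$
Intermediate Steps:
$X{\left(S \right)} = 16$
$V{\left(s \right)} = 16 - s$
$T = \frac{1415}{202}$ ($T = -9 + \left(16 - \frac{1}{-202}\right) = -9 + \left(16 - - \frac{1}{202}\right) = -9 + \left(16 + \frac{1}{202}\right) = -9 + \frac{3233}{202} = \frac{1415}{202} \approx 7.005$)
$- T = \left(-1\right) \frac{1415}{202} = - \frac{1415}{202}$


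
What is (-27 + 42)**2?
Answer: 225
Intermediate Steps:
(-27 + 42)**2 = 15**2 = 225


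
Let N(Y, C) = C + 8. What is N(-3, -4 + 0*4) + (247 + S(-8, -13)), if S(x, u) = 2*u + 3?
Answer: 228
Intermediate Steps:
N(Y, C) = 8 + C
S(x, u) = 3 + 2*u
N(-3, -4 + 0*4) + (247 + S(-8, -13)) = (8 + (-4 + 0*4)) + (247 + (3 + 2*(-13))) = (8 + (-4 + 0)) + (247 + (3 - 26)) = (8 - 4) + (247 - 23) = 4 + 224 = 228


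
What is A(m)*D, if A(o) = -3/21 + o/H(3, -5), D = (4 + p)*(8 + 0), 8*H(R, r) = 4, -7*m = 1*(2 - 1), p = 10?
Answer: -48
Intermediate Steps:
m = -1/7 (m = -(2 - 1)/7 = -1/7 ≈ -0.14286)
H(R, r) = 1/2 (H(R, r) = (1/8)*4 = 1/2)
D = 112 (D = (4 + 10)*(8 + 0) = 14*8 = 112)
A(o) = -1/7 + 2*o (A(o) = -3/21 + o/(1/2) = -3*1/21 + o*2 = -1/7 + 2*o)
A(m)*D = (-1/7 + 2*(-1/7))*112 = (-1/7 - 2/7)*112 = -3/7*112 = -48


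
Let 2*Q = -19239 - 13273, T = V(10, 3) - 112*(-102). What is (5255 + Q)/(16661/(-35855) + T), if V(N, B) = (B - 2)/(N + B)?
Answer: -1709243705/1774905674 ≈ -0.96301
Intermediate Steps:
V(N, B) = (-2 + B)/(B + N)
T = 148513/13 (T = (-2 + 3)/(3 + 10) - 112*(-102) = 1/13 + 11424 = 148513/13 ≈ 11424.)
Q = -16256 (Q = (-19239 - 13273)/2 = (½)*(-32512) = -16256)
(5255 + Q)/(16661/(-35855) + T) = (5255 - 16256)/(16661/(-35855) + 148513/13) = -11001/(16661*(-1/35855) + 148513/13) = -11001/(-16661/35855 + 148513/13) = -11001/5324717022/466115 = -11001*466115/5324717022 = -1709243705/1774905674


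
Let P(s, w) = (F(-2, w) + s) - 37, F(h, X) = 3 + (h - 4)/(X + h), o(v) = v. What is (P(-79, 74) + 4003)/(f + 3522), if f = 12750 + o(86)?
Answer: 46679/196296 ≈ 0.23780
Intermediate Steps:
F(h, X) = 3 + (-4 + h)/(X + h)
f = 12836 (f = 12750 + 86 = 12836)
P(s, w) = -37 + s + (-12 + 3*w)/(-2 + w) (P(s, w) = ((-4 + 3*w + 4*(-2))/(w - 2) + s) - 37 = ((-4 + 3*w - 8)/(-2 + w) + s) - 37 = ((-12 + 3*w)/(-2 + w) + s) - 37 = (s + (-12 + 3*w)/(-2 + w)) - 37 = -37 + s + (-12 + 3*w)/(-2 + w))
(P(-79, 74) + 4003)/(f + 3522) = ((-12 + 3*74 + (-37 - 79)*(-2 + 74))/(-2 + 74) + 4003)/(12836 + 3522) = ((-12 + 222 - 116*72)/72 + 4003)/16358 = ((-12 + 222 - 8352)/72 + 4003)*(1/16358) = ((1/72)*(-8142) + 4003)*(1/16358) = (-1357/12 + 4003)*(1/16358) = (46679/12)*(1/16358) = 46679/196296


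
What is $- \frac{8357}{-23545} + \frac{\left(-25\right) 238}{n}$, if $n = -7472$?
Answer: $\frac{101268127}{87964120} \approx 1.1512$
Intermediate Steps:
$- \frac{8357}{-23545} + \frac{\left(-25\right) 238}{n} = - \frac{8357}{-23545} + \frac{\left(-25\right) 238}{-7472} = \left(-8357\right) \left(- \frac{1}{23545}\right) - - \frac{2975}{3736} = \frac{8357}{23545} + \frac{2975}{3736} = \frac{101268127}{87964120}$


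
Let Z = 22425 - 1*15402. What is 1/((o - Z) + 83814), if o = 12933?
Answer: 1/89724 ≈ 1.1145e-5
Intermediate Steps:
Z = 7023 (Z = 22425 - 15402 = 7023)
1/((o - Z) + 83814) = 1/((12933 - 1*7023) + 83814) = 1/((12933 - 7023) + 83814) = 1/(5910 + 83814) = 1/89724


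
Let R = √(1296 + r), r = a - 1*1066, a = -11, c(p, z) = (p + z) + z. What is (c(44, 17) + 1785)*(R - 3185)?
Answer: -5933655 + 1863*√219 ≈ -5.9061e+6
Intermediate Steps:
c(p, z) = p + 2*z
r = -1077 (r = -11 - 1*1066 = -11 - 1066 = -1077)
R = √219 (R = √(1296 - 1077) = √219 ≈ 14.799)
(c(44, 17) + 1785)*(R - 3185) = ((44 + 2*17) + 1785)*(√219 - 3185) = ((44 + 34) + 1785)*(-3185 + √219) = (78 + 1785)*(-3185 + √219) = 1863*(-3185 + √219) = -5933655 + 1863*√219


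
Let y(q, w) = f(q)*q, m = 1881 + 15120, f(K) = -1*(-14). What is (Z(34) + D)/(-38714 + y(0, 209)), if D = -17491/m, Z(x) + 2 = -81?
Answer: 714287/329088357 ≈ 0.0021705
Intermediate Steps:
f(K) = 14
Z(x) = -83 (Z(x) = -2 - 81 = -83)
m = 17001
y(q, w) = 14*q
D = -17491/17001 ≈ -1.0288
(Z(34) + D)/(-38714 + y(0, 209)) = (-83 - 17491/17001)/(-38714 + 14*0) = -1428574/(17001*(-38714 + 0)) = -1428574/17001/(-38714) = -1428574/17001*(-1/38714) = 714287/329088357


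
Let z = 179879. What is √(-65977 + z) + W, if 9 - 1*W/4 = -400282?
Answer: 1601164 + √113902 ≈ 1.6015e+6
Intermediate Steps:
W = 1601164 (W = 36 - 4*(-400282) = 36 + 1601128 = 1601164)
√(-65977 + z) + W = √(-65977 + 179879) + 1601164 = √113902 + 1601164 = 1601164 + √113902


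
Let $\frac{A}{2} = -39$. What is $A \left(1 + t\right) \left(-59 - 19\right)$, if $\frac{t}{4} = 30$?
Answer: $736164$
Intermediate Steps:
$t = 120$ ($t = 4 \cdot 30 = 120$)
$A = -78$ ($A = 2 \left(-39\right) = -78$)
$A \left(1 + t\right) \left(-59 - 19\right) = - 78 \left(1 + 120\right) \left(-59 - 19\right) = - 78 \cdot 121 \left(-78\right) = \left(-78\right) \left(-9438\right) = 736164$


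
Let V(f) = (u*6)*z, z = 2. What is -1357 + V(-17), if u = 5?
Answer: -1297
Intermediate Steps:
V(f) = 60 (V(f) = (5*6)*2 = 30*2 = 60)
-1357 + V(-17) = -1357 + 60 = -1297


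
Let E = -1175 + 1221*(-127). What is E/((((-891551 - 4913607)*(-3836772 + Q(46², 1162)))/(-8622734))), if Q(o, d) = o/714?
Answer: 120240563602299/1987869754081067 ≈ 0.060487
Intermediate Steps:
E = -156242 (E = -1175 - 155067 = -156242)
Q(o, d) = o/714 (Q(o, d) = o*(1/714) = o/714)
E/((((-891551 - 4913607)*(-3836772 + Q(46², 1162)))/(-8622734))) = -156242*(-8622734/((-3836772 + (1/714)*46²)*(-891551 - 4913607))) = -156242*4311367/(2902579*(-3836772 + (1/714)*2116)) = -156242*4311367/(2902579*(-3836772 + 1058/357)) = -156242/(-5805158*(-1369726546/357)*(-1/8622734)) = -156242/((7951479016324268/357)*(-1/8622734)) = -156242/(-3975739508162134/1539158019) = -156242*(-1539158019/3975739508162134) = 120240563602299/1987869754081067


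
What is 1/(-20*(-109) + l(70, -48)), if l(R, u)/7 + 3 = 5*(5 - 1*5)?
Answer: 1/2159 ≈ 0.00046318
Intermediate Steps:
l(R, u) = -21 (l(R, u) = -21 + 7*(5*(5 - 1*5)) = -21 + 7*(5*(5 - 5)) = -21 + 7*(5*0) = -21 + 7*0 = -21 + 0 = -21)
1/(-20*(-109) + l(70, -48)) = 1/(-20*(-109) - 21) = 1/(2180 - 21) = 1/2159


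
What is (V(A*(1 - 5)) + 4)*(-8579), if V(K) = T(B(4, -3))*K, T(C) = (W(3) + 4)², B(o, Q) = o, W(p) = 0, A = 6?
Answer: 3260020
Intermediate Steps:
T(C) = 16 (T(C) = (0 + 4)² = 4² = 16)
V(K) = 16*K
(V(A*(1 - 5)) + 4)*(-8579) = (16*(6*(1 - 5)) + 4)*(-8579) = (16*(6*(-4)) + 4)*(-8579) = (16*(-24) + 4)*(-8579) = (-384 + 4)*(-8579) = -380*(-8579) = 3260020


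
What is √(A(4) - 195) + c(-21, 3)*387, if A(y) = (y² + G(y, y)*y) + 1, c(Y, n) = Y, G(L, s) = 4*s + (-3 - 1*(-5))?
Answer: -8127 + I*√106 ≈ -8127.0 + 10.296*I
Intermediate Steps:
G(L, s) = 2 + 4*s (G(L, s) = 4*s + (-3 + 5) = 4*s + 2 = 2 + 4*s)
A(y) = 1 + y² + y*(2 + 4*y) (A(y) = (y² + (2 + 4*y)*y) + 1 = (y² + y*(2 + 4*y)) + 1 = 1 + y² + y*(2 + 4*y))
√(A(4) - 195) + c(-21, 3)*387 = √((1 + 2*4 + 5*4²) - 195) - 21*387 = √((1 + 8 + 5*16) - 195) - 8127 = √((1 + 8 + 80) - 195) - 8127 = √(89 - 195) - 8127 = √(-106) - 8127 = I*√106 - 8127 = -8127 + I*√106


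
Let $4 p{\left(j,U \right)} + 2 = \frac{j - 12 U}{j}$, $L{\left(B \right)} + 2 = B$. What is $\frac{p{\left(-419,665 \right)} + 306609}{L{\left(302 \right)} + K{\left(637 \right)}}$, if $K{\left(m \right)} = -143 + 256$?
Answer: $\frac{73412035}{98884} \approx 742.41$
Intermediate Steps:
$K{\left(m \right)} = 113$
$L{\left(B \right)} = -2 + B$
$p{\left(j,U \right)} = - \frac{1}{2} + \frac{j - 12 U}{4 j}$ ($p{\left(j,U \right)} = - \frac{1}{2} + \frac{\left(j - 12 U\right) \frac{1}{j}}{4} = - \frac{1}{2} + \frac{\frac{1}{j} \left(j - 12 U\right)}{4} = - \frac{1}{2} + \frac{j - 12 U}{4 j}$)
$\frac{p{\left(-419,665 \right)} + 306609}{L{\left(302 \right)} + K{\left(637 \right)}} = \frac{\frac{\left(-1\right) \left(-419\right) - 7980}{4 \left(-419\right)} + 306609}{\left(-2 + 302\right) + 113} = \frac{\frac{1}{4} \left(- \frac{1}{419}\right) \left(419 - 7980\right) + 306609}{300 + 113} = \frac{\frac{1}{4} \left(- \frac{1}{419}\right) \left(-7561\right) + 306609}{413} = \left(\frac{7561}{1676} + 306609\right) \frac{1}{413} = \frac{513884245}{1676} \cdot \frac{1}{413} = \frac{73412035}{98884}$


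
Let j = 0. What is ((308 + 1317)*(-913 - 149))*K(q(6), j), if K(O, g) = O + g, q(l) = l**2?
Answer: -62127000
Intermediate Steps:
((308 + 1317)*(-913 - 149))*K(q(6), j) = ((308 + 1317)*(-913 - 149))*(6**2 + 0) = (1625*(-1062))*(36 + 0) = -1725750*36 = -62127000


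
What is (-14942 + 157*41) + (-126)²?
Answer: 7371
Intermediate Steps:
(-14942 + 157*41) + (-126)² = (-14942 + 6437) + 15876 = -8505 + 15876 = 7371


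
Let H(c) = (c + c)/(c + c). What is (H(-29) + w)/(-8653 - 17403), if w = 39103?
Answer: -4888/3257 ≈ -1.5008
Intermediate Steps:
H(c) = 1 (H(c) = (2*c)/((2*c)) = (2*c)*(1/(2*c)) = 1)
(H(-29) + w)/(-8653 - 17403) = (1 + 39103)/(-8653 - 17403) = 39104/(-26056) = 39104*(-1/26056) = -4888/3257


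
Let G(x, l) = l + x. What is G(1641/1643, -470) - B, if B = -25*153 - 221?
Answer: 5877009/1643 ≈ 3577.0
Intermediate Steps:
B = -4046 (B = -3825 - 221 = -4046)
G(1641/1643, -470) - B = (-470 + 1641/1643) - 1*(-4046) = (-470 + 1641*(1/1643)) + 4046 = (-470 + 1641/1643) + 4046 = -770569/1643 + 4046 = 5877009/1643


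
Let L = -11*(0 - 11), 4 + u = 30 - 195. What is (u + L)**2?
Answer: 2304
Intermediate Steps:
u = -169 (u = -4 + (30 - 195) = -4 - 165 = -169)
L = 121 (L = -11*(-11) = 121)
(u + L)**2 = (-169 + 121)**2 = (-48)**2 = 2304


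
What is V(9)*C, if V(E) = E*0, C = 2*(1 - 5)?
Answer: 0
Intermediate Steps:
C = -8 (C = 2*(-4) = -8)
V(E) = 0
V(9)*C = 0*(-8) = 0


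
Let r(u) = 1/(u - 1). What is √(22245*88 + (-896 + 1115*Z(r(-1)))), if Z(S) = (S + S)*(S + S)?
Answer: 321*√19 ≈ 1399.2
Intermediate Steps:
r(u) = 1/(-1 + u)
Z(S) = 4*S² (Z(S) = (2*S)*(2*S) = 4*S²)
√(22245*88 + (-896 + 1115*Z(r(-1)))) = √(22245*88 + (-896 + 1115*(4*(1/(-1 - 1))²))) = √(1957560 + (-896 + 1115*(4*(1/(-2))²))) = √(1957560 + (-896 + 1115*(4*(-½)²))) = √(1957560 + (-896 + 1115*(4*(¼)))) = √(1957560 + (-896 + 1115*1)) = √(1957560 + (-896 + 1115)) = √(1957560 + 219) = √1957779 = 321*√19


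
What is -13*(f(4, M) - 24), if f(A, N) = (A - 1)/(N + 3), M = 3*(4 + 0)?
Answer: 1547/5 ≈ 309.40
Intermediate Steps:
M = 12 (M = 3*4 = 12)
f(A, N) = (-1 + A)/(3 + N)
-13*(f(4, M) - 24) = -13*((-1 + 4)/(3 + 12) - 24) = -13*(3/15 - 24) = -13*((1/15)*3 - 24) = -13*(⅕ - 24) = -13*(-119/5) = 1547/5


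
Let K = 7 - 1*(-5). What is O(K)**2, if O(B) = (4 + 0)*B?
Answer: 2304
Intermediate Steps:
K = 12 (K = 7 + 5 = 12)
O(B) = 4*B
O(K)**2 = (4*12)**2 = 48**2 = 2304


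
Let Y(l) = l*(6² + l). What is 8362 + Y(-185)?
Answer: 35927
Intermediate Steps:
Y(l) = l*(36 + l)
8362 + Y(-185) = 8362 - 185*(36 - 185) = 8362 - 185*(-149) = 8362 + 27565 = 35927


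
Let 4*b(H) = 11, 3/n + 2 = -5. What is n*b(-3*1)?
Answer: -33/28 ≈ -1.1786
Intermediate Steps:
n = -3/7 (n = 3/(-2 - 5) = 3/(-7) = 3*(-1/7) = -3/7 ≈ -0.42857)
b(H) = 11/4 (b(H) = (1/4)*11 = 11/4)
n*b(-3*1) = -3/7*11/4 = -33/28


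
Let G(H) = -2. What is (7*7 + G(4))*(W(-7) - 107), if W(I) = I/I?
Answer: -4982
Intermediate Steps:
W(I) = 1
(7*7 + G(4))*(W(-7) - 107) = (7*7 - 2)*(1 - 107) = (49 - 2)*(-106) = 47*(-106) = -4982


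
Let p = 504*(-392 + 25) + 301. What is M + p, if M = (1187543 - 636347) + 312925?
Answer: 679454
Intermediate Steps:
p = -184667 (p = 504*(-367) + 301 = -184968 + 301 = -184667)
M = 864121 (M = 551196 + 312925 = 864121)
M + p = 864121 - 184667 = 679454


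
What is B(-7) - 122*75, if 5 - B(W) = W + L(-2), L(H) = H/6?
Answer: -27413/3 ≈ -9137.7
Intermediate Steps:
L(H) = H/6 (L(H) = H*(1/6) = H/6)
B(W) = 16/3 - W (B(W) = 5 - (W + (1/6)*(-2)) = 5 - (W - 1/3) = 5 - (-1/3 + W) = 5 + (1/3 - W) = 16/3 - W)
B(-7) - 122*75 = (16/3 - 1*(-7)) - 122*75 = (16/3 + 7) - 9150 = 37/3 - 9150 = -27413/3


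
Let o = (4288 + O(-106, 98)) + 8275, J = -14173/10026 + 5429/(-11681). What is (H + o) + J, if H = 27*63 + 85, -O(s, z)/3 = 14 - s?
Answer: 1638083647267/117113706 ≈ 13987.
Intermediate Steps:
O(s, z) = -42 + 3*s (O(s, z) = -3*(14 - s) = -42 + 3*s)
J = -219985967/117113706 (J = -14173*1/10026 + 5429*(-1/11681) = -14173/10026 - 5429/11681 = -219985967/117113706 ≈ -1.8784)
H = 1786 (H = 1701 + 85 = 1786)
o = 12203 (o = (4288 + (-42 + 3*(-106))) + 8275 = (4288 + (-42 - 318)) + 8275 = (4288 - 360) + 8275 = 3928 + 8275 = 12203)
(H + o) + J = (1786 + 12203) - 219985967/117113706 = 13989 - 219985967/117113706 = 1638083647267/117113706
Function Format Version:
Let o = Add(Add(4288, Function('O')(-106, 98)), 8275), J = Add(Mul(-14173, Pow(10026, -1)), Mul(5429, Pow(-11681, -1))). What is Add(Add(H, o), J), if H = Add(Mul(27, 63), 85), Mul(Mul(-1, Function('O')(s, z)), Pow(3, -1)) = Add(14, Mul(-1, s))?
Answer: Rational(1638083647267, 117113706) ≈ 13987.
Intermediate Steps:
Function('O')(s, z) = Add(-42, Mul(3, s)) (Function('O')(s, z) = Mul(-3, Add(14, Mul(-1, s))) = Add(-42, Mul(3, s)))
J = Rational(-219985967, 117113706) (J = Add(Mul(-14173, Rational(1, 10026)), Mul(5429, Rational(-1, 11681))) = Add(Rational(-14173, 10026), Rational(-5429, 11681)) = Rational(-219985967, 117113706) ≈ -1.8784)
H = 1786 (H = Add(1701, 85) = 1786)
o = 12203 (o = Add(Add(4288, Add(-42, Mul(3, -106))), 8275) = Add(Add(4288, Add(-42, -318)), 8275) = Add(Add(4288, -360), 8275) = Add(3928, 8275) = 12203)
Add(Add(H, o), J) = Add(Add(1786, 12203), Rational(-219985967, 117113706)) = Add(13989, Rational(-219985967, 117113706)) = Rational(1638083647267, 117113706)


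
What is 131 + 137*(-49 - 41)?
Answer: -12199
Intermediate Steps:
131 + 137*(-49 - 41) = 131 + 137*(-90) = 131 - 12330 = -12199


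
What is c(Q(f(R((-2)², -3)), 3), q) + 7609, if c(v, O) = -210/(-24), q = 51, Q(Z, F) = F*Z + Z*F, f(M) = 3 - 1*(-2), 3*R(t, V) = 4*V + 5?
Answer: 30471/4 ≈ 7617.8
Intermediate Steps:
R(t, V) = 5/3 + 4*V/3 (R(t, V) = (4*V + 5)/3 = (5 + 4*V)/3 = 5/3 + 4*V/3)
f(M) = 5 (f(M) = 3 + 2 = 5)
Q(Z, F) = 2*F*Z (Q(Z, F) = F*Z + F*Z = 2*F*Z)
c(v, O) = 35/4 (c(v, O) = -210*(-1/24) = 35/4)
c(Q(f(R((-2)², -3)), 3), q) + 7609 = 35/4 + 7609 = 30471/4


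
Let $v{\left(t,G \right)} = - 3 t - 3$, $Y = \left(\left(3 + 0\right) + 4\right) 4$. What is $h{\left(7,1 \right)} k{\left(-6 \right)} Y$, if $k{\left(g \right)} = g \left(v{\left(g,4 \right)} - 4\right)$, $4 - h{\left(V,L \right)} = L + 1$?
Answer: $-3696$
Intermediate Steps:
$h{\left(V,L \right)} = 3 - L$ ($h{\left(V,L \right)} = 4 - \left(L + 1\right) = 4 - \left(1 + L\right) = 3 - L$)
$Y = 28$ ($Y = \left(3 + 4\right) 4 = 7 \cdot 4 = 28$)
$v{\left(t,G \right)} = -3 - 3 t$
$k{\left(g \right)} = g \left(-7 - 3 g\right)$ ($k{\left(g \right)} = g \left(\left(-3 - 3 g\right) - 4\right) = g \left(-7 - 3 g\right)$)
$h{\left(7,1 \right)} k{\left(-6 \right)} Y = \left(3 - 1\right) \left(\left(-1\right) \left(-6\right) \left(7 + 3 \left(-6\right)\right)\right) 28 = \left(3 - 1\right) \left(\left(-1\right) \left(-6\right) \left(7 - 18\right)\right) 28 = 2 \left(\left(-1\right) \left(-6\right) \left(-11\right)\right) 28 = 2 \left(-66\right) 28 = \left(-132\right) 28 = -3696$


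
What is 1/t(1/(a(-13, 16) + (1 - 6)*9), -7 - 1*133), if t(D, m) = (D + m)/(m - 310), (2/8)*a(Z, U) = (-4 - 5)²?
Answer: 125550/39059 ≈ 3.2144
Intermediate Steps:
a(Z, U) = 324 (a(Z, U) = 4*(-4 - 5)² = 4*(-9)² = 4*81 = 324)
t(D, m) = (D + m)/(-310 + m)
1/t(1/(a(-13, 16) + (1 - 6)*9), -7 - 1*133) = 1/((1/(324 + (1 - 6)*9) + (-7 - 1*133))/(-310 + (-7 - 1*133))) = 1/((1/(324 - 5*9) + (-7 - 133))/(-310 + (-7 - 133))) = 1/((1/(324 - 45) - 140)/(-310 - 140)) = 1/((1/279 - 140)/(-450)) = 1/(-(1/279 - 140)/450) = 1/(-1/450*(-39059/279)) = 1/(39059/125550) = 125550/39059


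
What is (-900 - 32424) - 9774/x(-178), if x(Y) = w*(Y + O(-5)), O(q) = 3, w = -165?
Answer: -320746758/9625 ≈ -33324.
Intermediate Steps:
x(Y) = -495 - 165*Y (x(Y) = -165*(Y + 3) = -165*(3 + Y) = -495 - 165*Y)
(-900 - 32424) - 9774/x(-178) = (-900 - 32424) - 9774/(-495 - 165*(-178)) = -33324 - 9774/(-495 + 29370) = -33324 - 9774/28875 = -33324 - 9774*1/28875 = -33324 - 3258/9625 = -320746758/9625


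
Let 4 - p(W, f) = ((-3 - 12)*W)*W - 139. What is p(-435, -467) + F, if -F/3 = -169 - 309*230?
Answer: 3052235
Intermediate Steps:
F = 213717 (F = -3*(-169 - 309*230) = -3*(-169 - 71070) = -3*(-71239) = 213717)
p(W, f) = 143 + 15*W**2 (p(W, f) = 4 - (((-3 - 12)*W)*W - 139) = 4 - ((-15*W)*W - 139) = 4 - (-15*W**2 - 139) = 4 - (-139 - 15*W**2) = 4 + (139 + 15*W**2) = 143 + 15*W**2)
p(-435, -467) + F = (143 + 15*(-435)**2) + 213717 = (143 + 15*189225) + 213717 = (143 + 2838375) + 213717 = 2838518 + 213717 = 3052235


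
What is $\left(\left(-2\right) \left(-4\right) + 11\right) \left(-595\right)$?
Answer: $-11305$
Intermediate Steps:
$\left(\left(-2\right) \left(-4\right) + 11\right) \left(-595\right) = \left(8 + 11\right) \left(-595\right) = 19 \left(-595\right) = -11305$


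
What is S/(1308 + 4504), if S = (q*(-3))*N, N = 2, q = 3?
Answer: -9/2906 ≈ -0.0030970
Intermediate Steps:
S = -18 (S = (3*(-3))*2 = -9*2 = -18)
S/(1308 + 4504) = -18/(1308 + 4504) = -18/5812 = -18*1/5812 = -9/2906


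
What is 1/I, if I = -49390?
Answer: -1/49390 ≈ -2.0247e-5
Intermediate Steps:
1/I = 1/(-49390) = -1/49390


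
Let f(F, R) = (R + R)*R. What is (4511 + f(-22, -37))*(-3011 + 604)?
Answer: -17448343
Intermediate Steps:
f(F, R) = 2*R² (f(F, R) = (2*R)*R = 2*R²)
(4511 + f(-22, -37))*(-3011 + 604) = (4511 + 2*(-37)²)*(-3011 + 604) = (4511 + 2*1369)*(-2407) = (4511 + 2738)*(-2407) = 7249*(-2407) = -17448343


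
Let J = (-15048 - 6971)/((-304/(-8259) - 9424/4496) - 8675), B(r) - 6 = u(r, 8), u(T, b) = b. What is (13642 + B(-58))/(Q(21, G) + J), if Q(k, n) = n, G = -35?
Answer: -274998204616512/653712560519 ≈ -420.67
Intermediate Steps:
B(r) = 14 (B(r) = 6 + 8 = 14)
J = 51101232801/20137536952 (J = -22019/((-304*(-1/8259) - 9424*1/4496) - 8675) = -22019/((304/8259 - 589/281) - 8675) = -22019/(-4779127/2320779 - 8675) = -22019/(-20137536952/2320779) = -22019*(-2320779/20137536952) = 51101232801/20137536952 ≈ 2.5376)
(13642 + B(-58))/(Q(21, G) + J) = (13642 + 14)/(-35 + 51101232801/20137536952) = 13656/(-653712560519/20137536952) = 13656*(-20137536952/653712560519) = -274998204616512/653712560519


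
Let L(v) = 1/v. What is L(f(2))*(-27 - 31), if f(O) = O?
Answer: -29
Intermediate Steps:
L(f(2))*(-27 - 31) = (-27 - 31)/2 = (½)*(-58) = -29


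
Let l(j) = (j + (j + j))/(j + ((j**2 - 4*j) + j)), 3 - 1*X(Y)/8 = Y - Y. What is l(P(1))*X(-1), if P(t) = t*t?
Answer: -72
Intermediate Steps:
X(Y) = 24 (X(Y) = 24 - 8*(Y - Y) = 24 - 8*0 = 24 + 0 = 24)
P(t) = t**2
l(j) = 3*j/(j**2 - 2*j) (l(j) = (j + 2*j)/(j + (j**2 - 3*j)) = (3*j)/(j**2 - 2*j) = 3*j/(j**2 - 2*j))
l(P(1))*X(-1) = (3/(-2 + 1**2))*24 = (3/(-2 + 1))*24 = (3/(-1))*24 = (3*(-1))*24 = -3*24 = -72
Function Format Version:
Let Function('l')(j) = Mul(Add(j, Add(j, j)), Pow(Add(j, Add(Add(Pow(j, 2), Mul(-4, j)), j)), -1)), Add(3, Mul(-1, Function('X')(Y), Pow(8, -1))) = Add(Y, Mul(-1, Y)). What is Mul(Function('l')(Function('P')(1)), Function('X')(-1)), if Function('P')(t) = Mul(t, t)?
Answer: -72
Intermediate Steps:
Function('X')(Y) = 24 (Function('X')(Y) = Add(24, Mul(-8, Add(Y, Mul(-1, Y)))) = Add(24, Mul(-8, 0)) = Add(24, 0) = 24)
Function('P')(t) = Pow(t, 2)
Function('l')(j) = Mul(3, j, Pow(Add(Pow(j, 2), Mul(-2, j)), -1)) (Function('l')(j) = Mul(Add(j, Mul(2, j)), Pow(Add(j, Add(Pow(j, 2), Mul(-3, j))), -1)) = Mul(Mul(3, j), Pow(Add(Pow(j, 2), Mul(-2, j)), -1)) = Mul(3, j, Pow(Add(Pow(j, 2), Mul(-2, j)), -1)))
Mul(Function('l')(Function('P')(1)), Function('X')(-1)) = Mul(Mul(3, Pow(Add(-2, Pow(1, 2)), -1)), 24) = Mul(Mul(3, Pow(Add(-2, 1), -1)), 24) = Mul(Mul(3, Pow(-1, -1)), 24) = Mul(Mul(3, -1), 24) = Mul(-3, 24) = -72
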